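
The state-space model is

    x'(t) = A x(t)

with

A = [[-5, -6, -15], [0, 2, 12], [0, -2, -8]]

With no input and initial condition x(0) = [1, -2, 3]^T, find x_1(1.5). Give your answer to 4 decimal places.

-0.2368

det(sI - A) = s^3 - (tr A)s^2 + (M11 + M22 + M33)s - det A, where Mii is the 2×2 principal minor of A obtained by deleting row i and column i.
tr A = (-5) + 2 + (-8) = -11; M11 = 2·(-8) - 12·(-2) = -16 - (-24) = 8; M22 = (-5)·(-8) - (-15)·0 = 40 - 0 = 40; M33 = (-5)·2 - (-6)·0 = -10 - 0 = -10; sum of minors = 38.
det A = (-5)·(2·(-8) - 12·(-2)) - (-6)·(0·(-8) - 12·0) + (-15)·(0·(-2) - 2·0) = (-5)·8 - (-6)·0 + (-15)·0 = -40.
So p(s) = det(sI - A) = s^3 + 11s^2 + 38s + 40.
Rational-root test: any integer root divides 40. Testing small divisors, s = -2 works: p(-2) = -8 + 44 + (-76) + 40 = 0, so (s + 2) is a factor.
Dividing, p(s) = (s + 2)(s^2 + 9s + 20).
Factor s^2 + 9s + 20: two numbers with sum -9 and product 20 are -4 and -5, so s^2 + 9s + 20 = (s + 4)(s + 5).
Hence p(s) = (s + 2) (s + 4) (s + 5), with roots -5, -4, -2.
The eigenvalues -5, -4, -2 are distinct and real, so A is diagonalisable and x(t) = e^{At} x(0) = V diag(e^{λ_i t}) V^{-1} x(0), where the columns of V are the eigenvectors.
λ = -5: A - (-5)I = [[0, -6, -15], [0, 7, 12], [0, -2, -3]]. v must be orthogonal to every row; (row 1) × (row 2) = [33, 0, 0], so take v_1 = [1, 0, 0]^T.
λ = -4: A - (-4)I = [[-1, -6, -15], [0, 6, 12], [0, -2, -4]]. v must be orthogonal to every row; (row 1) × (row 2) = [18, 12, -6], so take v_2 = [3, 2, -1]^T.
λ = -2: A - (-2)I = [[-3, -6, -15], [0, 4, 12], [0, -2, -6]]. v must be orthogonal to every row; (row 1) × (row 2) = [-12, 36, -12], so take v_3 = [-1, 3, -1]^T.
V = [v_1 v_2 v_3] = [[1, 3, -1], [0, 2, 3], [0, -1, -1]] has det V = 1, so V^{-1} = adj(V)/det V = [[1, 4, 11], [0, -1, -3], [0, 1, 2]].
Modal coordinates z(0) = V^{-1} x(0): 1·1 + 4·(-2) + 11·3 = 26; 0·1 + (-1)·(-2) + (-3)·3 = -7; 0·1 + 1·(-2) + 2·3 = 4; so z(0) = [26, -7, 4]^T.
x_1(t) = Σ_i (v_i)_1 · z_i(0) · e^{λ_i t} (row 1 of V times the modal terms).
x_1(1.5) = 1·26·e^{-5·1.5} + 3·(-7)·e^{-4·1.5} + (-1)·4·e^{-2·1.5} = 26·0.000553 + (-21)·0.002479 + (-4)·0.049787 = -0.2368.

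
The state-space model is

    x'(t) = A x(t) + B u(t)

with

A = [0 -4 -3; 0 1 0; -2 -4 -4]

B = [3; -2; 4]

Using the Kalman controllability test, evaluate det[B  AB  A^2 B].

740

AB = [[-4], [-2], [-14]]
A^2B = [[50], [-2], [72]]
Controllability matrix C = [B  AB  A^2B] = [[3, -4, 50], [-2, -2, -2], [4, -14, 72]]
Expanding along the first row, det(C) = 3·((-2)·72 - (-2)·(-14)) - (-4)·((-2)·72 - (-2)·4) + 50·((-2)·(-14) - (-2)·4) = 3·(-172) - (-4)·(-136) + 50·36 = 740
Since det(C) ≠ 0, rank(C) = 3 and the system is completely controllable.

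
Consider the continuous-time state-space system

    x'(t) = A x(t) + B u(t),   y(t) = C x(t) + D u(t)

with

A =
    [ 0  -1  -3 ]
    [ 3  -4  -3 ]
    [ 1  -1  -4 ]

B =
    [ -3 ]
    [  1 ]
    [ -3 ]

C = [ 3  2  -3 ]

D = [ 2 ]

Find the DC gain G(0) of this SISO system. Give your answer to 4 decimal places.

G(0) = C(-A)^{-1}B + D = -C A^{-1} B + D.
det A = -12, so A^{-1} = (1/-12)·adj(A) = [[-13/12, 1/12, 3/4], [-3/4, -1/4, 3/4], [-1/12, 1/12, -1/4]]
A^{-1} B = [13/12, -1/4, 13/12]^T
C A^{-1} B = -1/2
G(0) = D - C A^{-1} B = 2 - (-1/2) = 5/2 ≈ 2.5000

2.5000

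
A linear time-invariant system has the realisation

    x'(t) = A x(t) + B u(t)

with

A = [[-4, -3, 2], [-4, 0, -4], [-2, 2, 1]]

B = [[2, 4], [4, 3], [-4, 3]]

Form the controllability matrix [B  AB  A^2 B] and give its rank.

3

AB = [[-28, -19], [8, -28], [0, 1]]
A^2B = [[88, 162], [112, 72], [72, -17]]
Controllability matrix C = [B  AB  A^2B] = [[2, 4, -28, -19, 88, 162], [4, 3, 8, -28, 112, 72], [-4, 3, 0, 1, 72, -17]]
Take the 3×3 submatrix of C formed by columns 1, 2, 3: [[2, 4, -28], [4, 3, 8], [-4, 3, 0]]. Its determinant is 2·(3·0 - 8·3) - 4·(4·0 - 8·(-4)) + (-28)·(4·3 - 3·(-4)) = 2·(-24) - 4·32 + (-28)·24 = -848 ≠ 0.
So rank(C) ≥ 3; since C has 3 rows, rank(C) = 3.
rank(C) = 3 = n, so the pair (A, B) is completely controllable.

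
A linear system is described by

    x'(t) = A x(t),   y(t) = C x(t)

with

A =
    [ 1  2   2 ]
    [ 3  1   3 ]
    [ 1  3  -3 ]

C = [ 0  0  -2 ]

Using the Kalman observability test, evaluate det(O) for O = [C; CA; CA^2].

CA = [[-2, -6, 6]]
CA^2 = [[-14, 8, -40]]
Observability matrix O = [C; CA; CA^2] = [[0, 0, -2], [-2, -6, 6], [-14, 8, -40]]
Expanding along the first row, det(O) = 0·((-6)·(-40) - 6·8) - 0·((-2)·(-40) - 6·(-14)) + (-2)·((-2)·8 - (-6)·(-14)) = 0·192 - 0·164 + (-2)·(-100) = 200
Since det(O) ≠ 0, rank(O) = 3 and the system is completely observable.

200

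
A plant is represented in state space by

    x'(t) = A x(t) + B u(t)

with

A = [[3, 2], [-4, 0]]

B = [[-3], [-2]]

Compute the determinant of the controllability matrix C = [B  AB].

-62

AB = [[-13], [12]]
Controllability matrix C = [B  AB] = [[-3, -13], [-2, 12]]
det(C) = (-3)·12 - (-13)·(-2) = -36 - 26 = -62
Since det(C) ≠ 0, rank(C) = 2 and the system is completely controllable.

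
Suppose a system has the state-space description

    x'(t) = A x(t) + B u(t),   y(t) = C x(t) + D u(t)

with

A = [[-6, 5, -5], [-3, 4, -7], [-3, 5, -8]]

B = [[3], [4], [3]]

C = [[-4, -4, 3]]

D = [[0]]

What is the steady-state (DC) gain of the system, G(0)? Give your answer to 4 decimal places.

-10.6667

G(0) = C(-A)^{-1}B + D = -C A^{-1} B + D.
det A = -18, so A^{-1} = (1/-18)·adj(A) = [[-1/6, -5/6, 5/6], [1/6, -11/6, 3/2], [1/6, -5/6, 1/2]]
A^{-1} B = [-4/3, -7/3, -4/3]^T
C A^{-1} B = 32/3
G(0) = D - C A^{-1} B = 0 - (32/3) = -32/3 ≈ -10.6667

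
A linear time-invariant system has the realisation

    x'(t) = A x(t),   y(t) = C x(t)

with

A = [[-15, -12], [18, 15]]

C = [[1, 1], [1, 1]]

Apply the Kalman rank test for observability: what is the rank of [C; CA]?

CA = [[3, 3], [3, 3]]
Observability matrix O = [C; CA] = [[1, 1], [1, 1], [3, 3], [3, 3]]
Every row of O is a scalar multiple of row 1 = [1, 1] (multipliers 1, 1, 3, 3), so the rows span a one-dimensional space.
O ≠ 0, hence rank(O) = 1.
rank(O) = 1 < n = 2, so the pair (A, C) is not completely observable.

1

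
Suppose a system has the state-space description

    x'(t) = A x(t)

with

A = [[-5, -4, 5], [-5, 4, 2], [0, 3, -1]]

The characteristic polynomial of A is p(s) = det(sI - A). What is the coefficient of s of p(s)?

-45

Expand det(sI - A) for the 3×3 matrix.
p(s) = s^3 + 2s^2 - 45s + 5.
(Check: constant term = det(-A) = (-1)^3 det A = 5; coefficient of s^2 = -tr A = 2.)
The coefficient of s is -45.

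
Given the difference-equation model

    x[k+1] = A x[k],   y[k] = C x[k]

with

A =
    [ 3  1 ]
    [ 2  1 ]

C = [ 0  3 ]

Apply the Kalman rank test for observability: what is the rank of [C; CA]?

CA = [[6, 3]]
Observability matrix O = [C; CA] = [[0, 3], [6, 3]]
det(O) = 0·3 - 3·6 = 0 - 18 = -18 ≠ 0, so rank(O) = 2.
rank(O) = 2 = n, so the pair (A, C) is completely observable.

2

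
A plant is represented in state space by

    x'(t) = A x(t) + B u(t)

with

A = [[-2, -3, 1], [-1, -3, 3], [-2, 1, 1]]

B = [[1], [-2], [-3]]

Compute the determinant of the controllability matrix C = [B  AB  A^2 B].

-8

AB = [[1], [-4], [-7]]
A^2B = [[3], [-10], [-13]]
Controllability matrix C = [B  AB  A^2B] = [[1, 1, 3], [-2, -4, -10], [-3, -7, -13]]
Expanding along the first row, det(C) = 1·((-4)·(-13) - (-10)·(-7)) - 1·((-2)·(-13) - (-10)·(-3)) + 3·((-2)·(-7) - (-4)·(-3)) = 1·(-18) - 1·(-4) + 3·2 = -8
Since det(C) ≠ 0, rank(C) = 3 and the system is completely controllable.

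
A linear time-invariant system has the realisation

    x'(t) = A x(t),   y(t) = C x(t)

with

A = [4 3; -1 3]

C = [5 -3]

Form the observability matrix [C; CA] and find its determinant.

CA = [[23, 6]]
Observability matrix O = [C; CA] = [[5, -3], [23, 6]]
det(O) = 5·6 - (-3)·23 = 30 - (-69) = 99
Since det(O) ≠ 0, rank(O) = 2 and the system is completely observable.

99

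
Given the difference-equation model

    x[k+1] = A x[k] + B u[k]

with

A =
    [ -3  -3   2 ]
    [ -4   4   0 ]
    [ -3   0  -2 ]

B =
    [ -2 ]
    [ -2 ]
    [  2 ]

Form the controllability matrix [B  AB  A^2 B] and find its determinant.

AB = [[16], [0], [2]]
A^2B = [[-44], [-64], [-52]]
Controllability matrix C = [B  AB  A^2B] = [[-2, 16, -44], [-2, 0, -64], [2, 2, -52]]
Expanding along the first row, det(C) = (-2)·(0·(-52) - (-64)·2) - 16·((-2)·(-52) - (-64)·2) + (-44)·((-2)·2 - 0·2) = (-2)·128 - 16·232 + (-44)·(-4) = -3792
Since det(C) ≠ 0, rank(C) = 3 and the system is completely controllable.

-3792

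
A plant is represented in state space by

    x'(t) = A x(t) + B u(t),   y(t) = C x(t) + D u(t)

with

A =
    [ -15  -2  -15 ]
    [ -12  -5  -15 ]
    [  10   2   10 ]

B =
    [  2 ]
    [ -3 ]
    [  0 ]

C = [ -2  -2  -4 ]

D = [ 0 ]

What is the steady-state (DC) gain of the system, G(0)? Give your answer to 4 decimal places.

1.7333

G(0) = C(-A)^{-1}B + D = -C A^{-1} B + D.
det A = -30, so A^{-1} = (1/-30)·adj(A) = [[2/3, 1/3, 3/2], [1, 0, 3/2], [-13/15, -1/3, -17/10]]
A^{-1} B = [1/3, 2, -11/15]^T
C A^{-1} B = -26/15
G(0) = D - C A^{-1} B = 0 - (-26/15) = 26/15 ≈ 1.7333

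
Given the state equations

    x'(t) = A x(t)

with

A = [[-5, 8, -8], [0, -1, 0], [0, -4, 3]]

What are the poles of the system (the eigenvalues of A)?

det(sI - A) = s^3 - (tr A)s^2 + (M11 + M22 + M33)s - det A, where Mii is the 2×2 principal minor of A obtained by deleting row i and column i.
tr A = (-5) + (-1) + 3 = -3; M11 = (-1)·3 - 0·(-4) = -3 - 0 = -3; M22 = (-5)·3 - (-8)·0 = -15 - 0 = -15; M33 = (-5)·(-1) - 8·0 = 5 - 0 = 5; sum of minors = -13.
det A = (-5)·((-1)·3 - 0·(-4)) - 8·(0·3 - 0·0) + (-8)·(0·(-4) - (-1)·0) = (-5)·(-3) - 8·0 + (-8)·0 = 15.
So p(s) = det(sI - A) = s^3 + 3s^2 - 13s - 15.
Rational-root test: any integer root divides -15. Testing small divisors, s = -1 works: p(-1) = -1 + 3 + 13 + (-15) = 0, so (s + 1) is a factor.
Dividing, p(s) = (s + 1)(s^2 + 2s - 15).
Factor s^2 + 2s - 15: two numbers with sum -2 and product -15 are 3 and -5, so s^2 + 2s - 15 = (s - 3)(s + 5).
Hence p(s) = (s - 3) (s + 1) (s + 5), with roots -5, -1, 3.
At least one eigenvalue has non-negative real part, so the system is not asymptotically stable.

-5, -1, 3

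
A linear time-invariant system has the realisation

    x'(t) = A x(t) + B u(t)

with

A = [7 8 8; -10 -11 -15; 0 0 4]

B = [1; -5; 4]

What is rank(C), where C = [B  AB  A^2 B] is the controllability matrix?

AB = [[-1], [-15], [16]]
A^2B = [[1], [-65], [64]]
Controllability matrix C = [B  AB  A^2B] = [[1, -1, 1], [-5, -15, -65], [4, 16, 64]]
The rows r1, r2, r3 of C are linearly dependent: r1 + r2 + r3 = 0 (check each entry), so rank(C) ≤ 2.
The 2×2 minor from rows 1, 2, columns 1, 2 is 1·(-15) - (-1)·(-5) = -15 - 5 = -20 ≠ 0, so rank(C) = 2.
rank(C) = 2 < n = 3, so the pair (A, B) is not completely controllable.

2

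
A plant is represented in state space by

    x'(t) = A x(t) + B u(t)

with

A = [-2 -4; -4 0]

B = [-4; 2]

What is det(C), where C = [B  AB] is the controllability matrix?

AB = [[0], [16]]
Controllability matrix C = [B  AB] = [[-4, 0], [2, 16]]
det(C) = (-4)·16 - 0·2 = -64 - 0 = -64
Since det(C) ≠ 0, rank(C) = 2 and the system is completely controllable.

-64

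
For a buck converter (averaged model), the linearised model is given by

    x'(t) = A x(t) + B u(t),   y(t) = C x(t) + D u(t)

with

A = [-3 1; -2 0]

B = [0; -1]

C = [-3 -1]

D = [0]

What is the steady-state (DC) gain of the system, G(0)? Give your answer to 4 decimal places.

3.0000

G(0) = C(-A)^{-1}B + D = -C A^{-1} B + D.
det A = 2, so A^{-1} = (1/2)·adj(A) = [[0, -1/2], [1, -3/2]]
A^{-1} B = [1/2, 3/2]^T
C A^{-1} B = -3
G(0) = D - C A^{-1} B = 0 - (-3) = 3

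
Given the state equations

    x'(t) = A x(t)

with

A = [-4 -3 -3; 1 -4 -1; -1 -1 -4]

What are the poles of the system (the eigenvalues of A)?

det(sI - A) = s^3 - (tr A)s^2 + (M11 + M22 + M33)s - det A, where Mii is the 2×2 principal minor of A obtained by deleting row i and column i.
tr A = (-4) + (-4) + (-4) = -12; M11 = (-4)·(-4) - (-1)·(-1) = 16 - 1 = 15; M22 = (-4)·(-4) - (-3)·(-1) = 16 - 3 = 13; M33 = (-4)·(-4) - (-3)·1 = 16 - (-3) = 19; sum of minors = 47.
det A = (-4)·((-4)·(-4) - (-1)·(-1)) - (-3)·(1·(-4) - (-1)·(-1)) + (-3)·(1·(-1) - (-4)·(-1)) = (-4)·15 - (-3)·(-5) + (-3)·(-5) = -60.
So p(s) = det(sI - A) = s^3 + 12s^2 + 47s + 60.
Rational-root test: any integer root divides 60. Testing small divisors, s = -3 works: p(-3) = -27 + 108 + (-141) + 60 = 0, so (s + 3) is a factor.
Dividing, p(s) = (s + 3)(s^2 + 9s + 20).
Factor s^2 + 9s + 20: two numbers with sum -9 and product 20 are -4 and -5, so s^2 + 9s + 20 = (s + 4)(s + 5).
Hence p(s) = (s + 3) (s + 4) (s + 5), with roots -5, -4, -3.
All eigenvalues have negative real part, so the system is asymptotically stable.

-5, -4, -3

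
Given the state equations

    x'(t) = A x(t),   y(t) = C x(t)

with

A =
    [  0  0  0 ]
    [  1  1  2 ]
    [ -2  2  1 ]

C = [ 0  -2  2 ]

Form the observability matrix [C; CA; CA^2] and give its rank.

CA = [[-6, 2, -2]]
CA^2 = [[6, -2, 2]]
Observability matrix O = [C; CA; CA^2] = [[0, -2, 2], [-6, 2, -2], [6, -2, 2]]
The columns c1, c2, c3 of O are linearly dependent: c2 + c3 = 0 (check each entry), so rank(O) ≤ 2.
The 2×2 minor from rows 1, 2, columns 1, 2 is 0·2 - (-2)·(-6) = 0 - 12 = -12 ≠ 0, so rank(O) = 2.
rank(O) = 2 < n = 3, so the pair (A, C) is not completely observable.

2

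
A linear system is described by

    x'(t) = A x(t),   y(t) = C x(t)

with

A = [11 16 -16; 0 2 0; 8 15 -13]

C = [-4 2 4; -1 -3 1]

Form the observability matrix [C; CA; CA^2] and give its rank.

2

CA = [[-12, 0, 12], [-3, -7, 3]]
CA^2 = [[-36, -12, 36], [-9, -17, 9]]
Observability matrix O = [C; CA; CA^2] = [[-4, 2, 4], [-1, -3, 1], [-12, 0, 12], [-3, -7, 3], [-36, -12, 36], [-9, -17, 9]]
The columns c1, c2, c3 of O are linearly dependent: c1 + c3 = 0 (check each entry), so rank(O) ≤ 2.
The 2×2 minor from rows 1, 2, columns 1, 2 is (-4)·(-3) - 2·(-1) = 12 - (-2) = 14 ≠ 0, so rank(O) = 2.
rank(O) = 2 < n = 3, so the pair (A, C) is not completely observable.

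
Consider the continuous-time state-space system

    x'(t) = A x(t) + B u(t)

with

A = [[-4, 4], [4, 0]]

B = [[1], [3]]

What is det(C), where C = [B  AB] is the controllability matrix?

AB = [[8], [4]]
Controllability matrix C = [B  AB] = [[1, 8], [3, 4]]
det(C) = 1·4 - 8·3 = 4 - 24 = -20
Since det(C) ≠ 0, rank(C) = 2 and the system is completely controllable.

-20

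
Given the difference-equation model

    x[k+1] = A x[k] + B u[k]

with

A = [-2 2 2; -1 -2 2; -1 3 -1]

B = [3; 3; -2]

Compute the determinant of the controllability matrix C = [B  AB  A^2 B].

AB = [[-4], [-13], [8]]
A^2B = [[-2], [46], [-43]]
Controllability matrix C = [B  AB  A^2B] = [[3, -4, -2], [3, -13, 46], [-2, 8, -43]]
Expanding along the first row, det(C) = 3·((-13)·(-43) - 46·8) - (-4)·(3·(-43) - 46·(-2)) + (-2)·(3·8 - (-13)·(-2)) = 3·191 - (-4)·(-37) + (-2)·(-2) = 429
Since det(C) ≠ 0, rank(C) = 3 and the system is completely controllable.

429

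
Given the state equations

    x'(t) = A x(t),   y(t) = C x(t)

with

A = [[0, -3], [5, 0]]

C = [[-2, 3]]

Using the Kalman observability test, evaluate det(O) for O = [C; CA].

CA = [[15, 6]]
Observability matrix O = [C; CA] = [[-2, 3], [15, 6]]
det(O) = (-2)·6 - 3·15 = -12 - 45 = -57
Since det(O) ≠ 0, rank(O) = 2 and the system is completely observable.

-57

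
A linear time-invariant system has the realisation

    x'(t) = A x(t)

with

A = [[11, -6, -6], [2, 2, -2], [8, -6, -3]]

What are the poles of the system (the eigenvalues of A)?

2, 3, 5

det(sI - A) = s^3 - (tr A)s^2 + (M11 + M22 + M33)s - det A, where Mii is the 2×2 principal minor of A obtained by deleting row i and column i.
tr A = 11 + 2 + (-3) = 10; M11 = 2·(-3) - (-2)·(-6) = -6 - 12 = -18; M22 = 11·(-3) - (-6)·8 = -33 - (-48) = 15; M33 = 11·2 - (-6)·2 = 22 - (-12) = 34; sum of minors = 31.
det A = 11·(2·(-3) - (-2)·(-6)) - (-6)·(2·(-3) - (-2)·8) + (-6)·(2·(-6) - 2·8) = 11·(-18) - (-6)·10 + (-6)·(-28) = 30.
So p(s) = det(sI - A) = s^3 - 10s^2 + 31s - 30.
Rational-root test: any integer root divides -30. Testing small divisors, s = 2 works: p(2) = 8 + (-40) + 62 + (-30) = 0, so (s - 2) is a factor.
Dividing, p(s) = (s - 2)(s^2 - 8s + 15).
Factor s^2 - 8s + 15: two numbers with sum 8 and product 15 are 5 and 3, so s^2 - 8s + 15 = (s - 5)(s - 3).
Hence p(s) = (s - 5) (s - 3) (s - 2), with roots 2, 3, 5.
At least one eigenvalue has non-negative real part, so the system is not asymptotically stable.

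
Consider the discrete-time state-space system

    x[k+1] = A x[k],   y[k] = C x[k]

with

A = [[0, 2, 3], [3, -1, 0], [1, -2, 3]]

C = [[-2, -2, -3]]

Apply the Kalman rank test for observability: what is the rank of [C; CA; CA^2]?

CA = [[-9, 4, -15]]
CA^2 = [[-3, 8, -72]]
Observability matrix O = [C; CA; CA^2] = [[-2, -2, -3], [-9, 4, -15], [-3, 8, -72]]
det(O) = (-2)·(4·(-72) - (-15)·8) - (-2)·((-9)·(-72) - (-15)·(-3)) + (-3)·((-9)·8 - 4·(-3)) = (-2)·(-168) - (-2)·603 + (-3)·(-60) = 1722 ≠ 0, so rank(O) = 3.
rank(O) = 3 = n, so the pair (A, C) is completely observable.

3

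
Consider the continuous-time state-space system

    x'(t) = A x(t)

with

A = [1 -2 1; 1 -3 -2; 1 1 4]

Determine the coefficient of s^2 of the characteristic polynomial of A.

Expand det(sI - A) for the 3×3 matrix.
p(s) = s^3 - 2s^2 - 8s - 6.
(Check: constant term = det(-A) = (-1)^3 det A = -6; coefficient of s^2 = -tr A = -2.)
The coefficient of s^2 is -2.

-2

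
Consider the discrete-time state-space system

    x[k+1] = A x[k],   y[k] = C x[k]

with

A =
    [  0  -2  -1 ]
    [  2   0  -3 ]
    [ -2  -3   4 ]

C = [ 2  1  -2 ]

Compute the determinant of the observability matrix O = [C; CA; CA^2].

236

CA = [[6, 2, -13]]
CA^2 = [[30, 27, -64]]
Observability matrix O = [C; CA; CA^2] = [[2, 1, -2], [6, 2, -13], [30, 27, -64]]
Expanding along the first row, det(O) = 2·(2·(-64) - (-13)·27) - 1·(6·(-64) - (-13)·30) + (-2)·(6·27 - 2·30) = 2·223 - 1·6 + (-2)·102 = 236
Since det(O) ≠ 0, rank(O) = 3 and the system is completely observable.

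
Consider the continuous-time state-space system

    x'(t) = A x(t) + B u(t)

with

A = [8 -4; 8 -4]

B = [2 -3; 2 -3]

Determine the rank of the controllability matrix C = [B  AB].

1

AB = [[8, -12], [8, -12]]
Controllability matrix C = [B  AB] = [[2, -3, 8, -12], [2, -3, 8, -12]]
Every column of C is a scalar multiple of column 1 = [2, 2] (multipliers 1, -3/2, 4, -6), so the columns span a one-dimensional space.
C ≠ 0, hence rank(C) = 1.
rank(C) = 1 < n = 2, so the pair (A, B) is not completely controllable.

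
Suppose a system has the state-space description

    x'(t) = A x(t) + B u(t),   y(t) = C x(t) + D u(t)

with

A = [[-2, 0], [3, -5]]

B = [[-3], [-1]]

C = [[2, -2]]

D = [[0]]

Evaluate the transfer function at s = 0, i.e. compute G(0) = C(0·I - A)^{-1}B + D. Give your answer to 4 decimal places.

-0.8000

G(0) = C(-A)^{-1}B + D = -C A^{-1} B + D.
det A = 10, so A^{-1} = (1/10)·adj(A) = [[-1/2, 0], [-3/10, -1/5]]
A^{-1} B = [3/2, 11/10]^T
C A^{-1} B = 4/5
G(0) = D - C A^{-1} B = 0 - (4/5) = -4/5 ≈ -0.8000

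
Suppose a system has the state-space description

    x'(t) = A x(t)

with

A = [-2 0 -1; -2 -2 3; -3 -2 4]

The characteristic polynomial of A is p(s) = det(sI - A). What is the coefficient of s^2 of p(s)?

Expand det(sI - A) for the 3×3 matrix.
p(s) = s^3 - 9s - 6.
(Check: constant term = det(-A) = (-1)^3 det A = -6; coefficient of s^2 = -tr A = 0.)
The coefficient of s^2 is 0.

0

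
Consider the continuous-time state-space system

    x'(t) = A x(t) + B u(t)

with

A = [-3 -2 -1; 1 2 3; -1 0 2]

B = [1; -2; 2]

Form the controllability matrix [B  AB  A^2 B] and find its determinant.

AB = [[-1], [3], [3]]
A^2B = [[-6], [14], [7]]
Controllability matrix C = [B  AB  A^2B] = [[1, -1, -6], [-2, 3, 14], [2, 3, 7]]
Expanding along the first row, det(C) = 1·(3·7 - 14·3) - (-1)·((-2)·7 - 14·2) + (-6)·((-2)·3 - 3·2) = 1·(-21) - (-1)·(-42) + (-6)·(-12) = 9
Since det(C) ≠ 0, rank(C) = 3 and the system is completely controllable.

9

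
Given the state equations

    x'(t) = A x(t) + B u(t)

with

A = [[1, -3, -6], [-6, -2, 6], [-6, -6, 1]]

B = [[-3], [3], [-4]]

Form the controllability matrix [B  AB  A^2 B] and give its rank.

AB = [[12], [-12], [-4]]
A^2B = [[72], [-72], [-4]]
Controllability matrix C = [B  AB  A^2B] = [[-3, 12, 72], [3, -12, -72], [-4, -4, -4]]
The rows r1, r2, r3 of C are linearly dependent: r1 + r2 = 0 (check each entry), so rank(C) ≤ 2.
The 2×2 minor from rows 1, 3, columns 1, 2 is (-3)·(-4) - 12·(-4) = 12 - (-48) = 60 ≠ 0, so rank(C) = 2.
rank(C) = 2 < n = 3, so the pair (A, B) is not completely controllable.

2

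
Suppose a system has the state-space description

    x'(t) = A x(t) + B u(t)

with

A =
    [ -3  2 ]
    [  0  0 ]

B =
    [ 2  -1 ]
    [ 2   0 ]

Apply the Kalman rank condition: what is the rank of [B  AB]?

2

AB = [[-2, 3], [0, 0]]
Controllability matrix C = [B  AB] = [[2, -1, -2, 3], [2, 0, 0, 0]]
Take the 2×2 submatrix of C formed by columns 1, 2: [[2, -1], [2, 0]]. Its determinant is 2·0 - (-1)·2 = 0 - (-2) = 2 ≠ 0.
So rank(C) ≥ 2; since C has 2 rows, rank(C) = 2.
rank(C) = 2 = n, so the pair (A, B) is completely controllable.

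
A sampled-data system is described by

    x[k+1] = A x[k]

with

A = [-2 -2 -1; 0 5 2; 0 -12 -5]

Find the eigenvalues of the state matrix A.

-2, -1, 1

det(zI - A) = z^3 - (tr A)z^2 + (M11 + M22 + M33)z - det A, where Mii is the 2×2 principal minor of A obtained by deleting row i and column i.
tr A = (-2) + 5 + (-5) = -2; M11 = 5·(-5) - 2·(-12) = -25 - (-24) = -1; M22 = (-2)·(-5) - (-1)·0 = 10 - 0 = 10; M33 = (-2)·5 - (-2)·0 = -10 - 0 = -10; sum of minors = -1.
det A = (-2)·(5·(-5) - 2·(-12)) - (-2)·(0·(-5) - 2·0) + (-1)·(0·(-12) - 5·0) = (-2)·(-1) - (-2)·0 + (-1)·0 = 2.
So p(z) = det(zI - A) = z^3 + 2z^2 - z - 2.
Rational-root test: any integer root divides -2. Testing small divisors, z = -1 works: p(-1) = -1 + 2 + 1 + (-2) = 0, so (z + 1) is a factor.
Dividing, p(z) = (z + 1)(z^2 + z - 2).
Factor z^2 + z - 2: two numbers with sum -1 and product -2 are 1 and -2, so z^2 + z - 2 = (z - 1)(z + 2).
Hence p(z) = (z - 1) (z + 1) (z + 2), with roots -2, -1, 1.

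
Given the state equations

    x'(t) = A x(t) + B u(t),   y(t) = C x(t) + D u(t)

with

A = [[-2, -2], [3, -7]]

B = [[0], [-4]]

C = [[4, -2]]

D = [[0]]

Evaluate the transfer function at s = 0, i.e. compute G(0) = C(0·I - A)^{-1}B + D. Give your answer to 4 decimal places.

G(0) = C(-A)^{-1}B + D = -C A^{-1} B + D.
det A = 20, so A^{-1} = (1/20)·adj(A) = [[-7/20, 1/10], [-3/20, -1/10]]
A^{-1} B = [-2/5, 2/5]^T
C A^{-1} B = -12/5
G(0) = D - C A^{-1} B = 0 - (-12/5) = 12/5 ≈ 2.4000

2.4000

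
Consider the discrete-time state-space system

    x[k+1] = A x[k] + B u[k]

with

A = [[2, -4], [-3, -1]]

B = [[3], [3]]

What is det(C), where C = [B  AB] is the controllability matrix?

AB = [[-6], [-12]]
Controllability matrix C = [B  AB] = [[3, -6], [3, -12]]
det(C) = 3·(-12) - (-6)·3 = -36 - (-18) = -18
Since det(C) ≠ 0, rank(C) = 2 and the system is completely controllable.

-18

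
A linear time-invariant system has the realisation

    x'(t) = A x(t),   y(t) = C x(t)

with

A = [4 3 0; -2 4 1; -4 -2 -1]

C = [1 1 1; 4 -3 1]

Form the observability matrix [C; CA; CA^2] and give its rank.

CA = [[-2, 5, 0], [18, -2, -4]]
CA^2 = [[-18, 14, 5], [92, 54, 2]]
Observability matrix O = [C; CA; CA^2] = [[1, 1, 1], [4, -3, 1], [-2, 5, 0], [18, -2, -4], [-18, 14, 5], [92, 54, 2]]
Take the 3×3 submatrix of O formed by rows 1, 2, 3: [[1, 1, 1], [4, -3, 1], [-2, 5, 0]]. Its determinant is 1·((-3)·0 - 1·5) - 1·(4·0 - 1·(-2)) + 1·(4·5 - (-3)·(-2)) = 1·(-5) - 1·2 + 1·14 = 7 ≠ 0.
So rank(O) ≥ 3; since O has 3 columns, rank(O) = 3.
rank(O) = 3 = n, so the pair (A, C) is completely observable.

3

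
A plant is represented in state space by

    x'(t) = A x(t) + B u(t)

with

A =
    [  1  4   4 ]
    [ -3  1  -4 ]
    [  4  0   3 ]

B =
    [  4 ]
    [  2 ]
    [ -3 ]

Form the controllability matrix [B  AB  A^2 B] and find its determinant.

AB = [[0], [2], [7]]
A^2B = [[36], [-26], [21]]
Controllability matrix C = [B  AB  A^2B] = [[4, 0, 36], [2, 2, -26], [-3, 7, 21]]
Expanding along the first row, det(C) = 4·(2·21 - (-26)·7) - 0·(2·21 - (-26)·(-3)) + 36·(2·7 - 2·(-3)) = 4·224 - 0·(-36) + 36·20 = 1616
Since det(C) ≠ 0, rank(C) = 3 and the system is completely controllable.

1616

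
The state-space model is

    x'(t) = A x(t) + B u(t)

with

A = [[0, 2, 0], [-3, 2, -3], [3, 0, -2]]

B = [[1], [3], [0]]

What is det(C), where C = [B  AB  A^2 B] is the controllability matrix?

-63

AB = [[6], [3], [3]]
A^2B = [[6], [-21], [12]]
Controllability matrix C = [B  AB  A^2B] = [[1, 6, 6], [3, 3, -21], [0, 3, 12]]
Expanding along the first row, det(C) = 1·(3·12 - (-21)·3) - 6·(3·12 - (-21)·0) + 6·(3·3 - 3·0) = 1·99 - 6·36 + 6·9 = -63
Since det(C) ≠ 0, rank(C) = 3 and the system is completely controllable.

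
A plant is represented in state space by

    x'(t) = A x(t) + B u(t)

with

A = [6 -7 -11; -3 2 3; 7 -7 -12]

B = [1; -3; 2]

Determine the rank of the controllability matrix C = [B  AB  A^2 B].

AB = [[5], [-3], [4]]
A^2B = [[7], [-9], [8]]
Controllability matrix C = [B  AB  A^2B] = [[1, 5, 7], [-3, -3, -9], [2, 4, 8]]
The rows r1, r2, r3 of C are linearly dependent: -r1 + r2 + 2·r3 = 0 (check each entry), so rank(C) ≤ 2.
The 2×2 minor from rows 1, 2, columns 1, 2 is 1·(-3) - 5·(-3) = -3 - (-15) = 12 ≠ 0, so rank(C) = 2.
rank(C) = 2 < n = 3, so the pair (A, B) is not completely controllable.

2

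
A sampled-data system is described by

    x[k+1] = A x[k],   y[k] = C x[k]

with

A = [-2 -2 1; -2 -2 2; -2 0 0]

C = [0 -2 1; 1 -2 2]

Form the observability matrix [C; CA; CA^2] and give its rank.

CA = [[2, 4, -4], [-2, 2, -3]]
CA^2 = [[-4, -12, 10], [6, 0, 2]]
Observability matrix O = [C; CA; CA^2] = [[0, -2, 1], [1, -2, 2], [2, 4, -4], [-2, 2, -3], [-4, -12, 10], [6, 0, 2]]
Take the 3×3 submatrix of O formed by rows 1, 2, 3: [[0, -2, 1], [1, -2, 2], [2, 4, -4]]. Its determinant is 0·((-2)·(-4) - 2·4) - (-2)·(1·(-4) - 2·2) + 1·(1·4 - (-2)·2) = 0·0 - (-2)·(-8) + 1·8 = -8 ≠ 0.
So rank(O) ≥ 3; since O has 3 columns, rank(O) = 3.
rank(O) = 3 = n, so the pair (A, C) is completely observable.

3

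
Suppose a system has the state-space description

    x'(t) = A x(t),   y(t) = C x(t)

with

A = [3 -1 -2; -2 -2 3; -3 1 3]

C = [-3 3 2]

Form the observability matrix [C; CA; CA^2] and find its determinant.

CA = [[-21, -1, 21]]
CA^2 = [[-124, 44, 102]]
Observability matrix O = [C; CA; CA^2] = [[-3, 3, 2], [-21, -1, 21], [-124, 44, 102]]
Expanding along the first row, det(O) = (-3)·((-1)·102 - 21·44) - 3·((-21)·102 - 21·(-124)) + 2·((-21)·44 - (-1)·(-124)) = (-3)·(-1026) - 3·462 + 2·(-1048) = -404
Since det(O) ≠ 0, rank(O) = 3 and the system is completely observable.

-404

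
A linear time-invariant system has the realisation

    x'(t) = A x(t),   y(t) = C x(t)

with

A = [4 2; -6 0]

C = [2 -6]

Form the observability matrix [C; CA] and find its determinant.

272

CA = [[44, 4]]
Observability matrix O = [C; CA] = [[2, -6], [44, 4]]
det(O) = 2·4 - (-6)·44 = 8 - (-264) = 272
Since det(O) ≠ 0, rank(O) = 2 and the system is completely observable.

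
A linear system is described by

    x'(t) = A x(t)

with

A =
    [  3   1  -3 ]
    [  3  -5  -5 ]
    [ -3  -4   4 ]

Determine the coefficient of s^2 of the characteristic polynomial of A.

Expand det(sI - A) for the 3×3 matrix.
p(s) = s^3 - 2s^2 - 55s + 36.
(Check: constant term = det(-A) = (-1)^3 det A = 36; coefficient of s^2 = -tr A = -2.)
The coefficient of s^2 is -2.

-2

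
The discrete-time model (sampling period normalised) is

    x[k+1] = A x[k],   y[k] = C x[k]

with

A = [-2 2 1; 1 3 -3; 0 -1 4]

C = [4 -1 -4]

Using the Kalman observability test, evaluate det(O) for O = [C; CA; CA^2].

CA = [[-9, 9, -9]]
CA^2 = [[27, 18, -72]]
Observability matrix O = [C; CA; CA^2] = [[4, -1, -4], [-9, 9, -9], [27, 18, -72]]
Expanding along the first row, det(O) = 4·(9·(-72) - (-9)·18) - (-1)·((-9)·(-72) - (-9)·27) + (-4)·((-9)·18 - 9·27) = 4·(-486) - (-1)·891 + (-4)·(-405) = 567
Since det(O) ≠ 0, rank(O) = 3 and the system is completely observable.

567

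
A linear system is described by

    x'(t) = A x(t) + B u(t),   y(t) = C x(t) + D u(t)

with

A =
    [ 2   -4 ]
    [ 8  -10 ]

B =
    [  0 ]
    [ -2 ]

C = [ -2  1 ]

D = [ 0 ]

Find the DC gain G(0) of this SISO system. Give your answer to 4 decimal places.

-1.0000

G(0) = C(-A)^{-1}B + D = -C A^{-1} B + D.
det A = 12, so A^{-1} = (1/12)·adj(A) = [[-5/6, 1/3], [-2/3, 1/6]]
A^{-1} B = [-2/3, -1/3]^T
C A^{-1} B = 1
G(0) = D - C A^{-1} B = 0 - (1) = -1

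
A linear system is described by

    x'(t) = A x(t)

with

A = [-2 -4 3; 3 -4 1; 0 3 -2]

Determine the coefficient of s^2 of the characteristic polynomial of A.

8

Expand det(sI - A) for the 3×3 matrix.
p(s) = s^3 + 8s^2 + 29s + 7.
(Check: constant term = det(-A) = (-1)^3 det A = 7; coefficient of s^2 = -tr A = 8.)
The coefficient of s^2 is 8.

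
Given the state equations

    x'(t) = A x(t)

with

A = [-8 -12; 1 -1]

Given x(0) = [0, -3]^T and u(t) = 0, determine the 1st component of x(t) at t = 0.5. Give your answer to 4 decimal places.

1.9170

det(sI - A) = s^2 - (tr A)s + det A, with tr A = (-8) + (-1) = -9 and det A = (-8)·(-1) - (-12)·1 = 8 - (-12) = 20.
So p(s) = det(sI - A) = s^2 + 9s + 20.
Factor s^2 + 9s + 20: two numbers with sum -9 and product 20 are -4 and -5, so s^2 + 9s + 20 = (s + 4)(s + 5).
Hence p(s) = (s + 4) (s + 5), with roots -5, -4.
The eigenvalues -5, -4 are distinct and real, so A is diagonalisable and x(t) = e^{At} x(0) = V diag(e^{λ_i t}) V^{-1} x(0), where the columns of V are the eigenvectors.
λ = -5: A - (-5)I = [[-3, -12], [1, 4]]. Row 1 gives (-3)·v1 + (-12)·v2 = 0, so take v_1 = [-4, 1]^T.
λ = -4: A - (-4)I = [[-4, -12], [1, 3]]. Row 1 gives (-4)·v1 + (-12)·v2 = 0, so take v_2 = [3, -1]^T.
V = [v_1 v_2] = [[-4, 3], [1, -1]] has det V = 1, so V^{-1} = adj(V)/det V = [[-1, -3], [-1, -4]].
Modal coordinates z(0) = V^{-1} x(0): (-1)·0 + (-3)·(-3) = 9; (-1)·0 + (-4)·(-3) = 12; so z(0) = [9, 12]^T.
x_1(t) = Σ_i (v_i)_1 · z_i(0) · e^{λ_i t} (row 1 of V times the modal terms).
x_1(0.5) = (-4)·9·e^{-5·0.5} + 3·12·e^{-4·0.5} = (-36)·0.082085 + 36·0.135335 = 1.9170.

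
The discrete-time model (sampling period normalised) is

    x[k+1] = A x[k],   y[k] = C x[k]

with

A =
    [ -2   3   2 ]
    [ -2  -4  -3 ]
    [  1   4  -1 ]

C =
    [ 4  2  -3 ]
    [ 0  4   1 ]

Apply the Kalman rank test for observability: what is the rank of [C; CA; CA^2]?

3

CA = [[-15, -8, 5], [-7, -12, -13]]
CA^2 = [[51, 7, -11], [25, -25, 35]]
Observability matrix O = [C; CA; CA^2] = [[4, 2, -3], [0, 4, 1], [-15, -8, 5], [-7, -12, -13], [51, 7, -11], [25, -25, 35]]
Take the 3×3 submatrix of O formed by rows 1, 2, 3: [[4, 2, -3], [0, 4, 1], [-15, -8, 5]]. Its determinant is 4·(4·5 - 1·(-8)) - 2·(0·5 - 1·(-15)) + (-3)·(0·(-8) - 4·(-15)) = 4·28 - 2·15 + (-3)·60 = -98 ≠ 0.
So rank(O) ≥ 3; since O has 3 columns, rank(O) = 3.
rank(O) = 3 = n, so the pair (A, C) is completely observable.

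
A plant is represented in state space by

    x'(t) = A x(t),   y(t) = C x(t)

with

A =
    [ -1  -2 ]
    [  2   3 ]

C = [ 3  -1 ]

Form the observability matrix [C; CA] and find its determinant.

-32

CA = [[-5, -9]]
Observability matrix O = [C; CA] = [[3, -1], [-5, -9]]
det(O) = 3·(-9) - (-1)·(-5) = -27 - 5 = -32
Since det(O) ≠ 0, rank(O) = 2 and the system is completely observable.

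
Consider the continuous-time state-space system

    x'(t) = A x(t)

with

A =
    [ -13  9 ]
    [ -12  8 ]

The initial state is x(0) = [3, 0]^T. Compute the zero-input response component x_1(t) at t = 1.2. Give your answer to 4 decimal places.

det(sI - A) = s^2 - (tr A)s + det A, with tr A = (-13) + 8 = -5 and det A = (-13)·8 - 9·(-12) = -104 - (-108) = 4.
So p(s) = det(sI - A) = s^2 + 5s + 4.
Factor s^2 + 5s + 4: two numbers with sum -5 and product 4 are -1 and -4, so s^2 + 5s + 4 = (s + 1)(s + 4).
Hence p(s) = (s + 1) (s + 4), with roots -4, -1.
The eigenvalues -4, -1 are distinct and real, so A is diagonalisable and x(t) = e^{At} x(0) = V diag(e^{λ_i t}) V^{-1} x(0), where the columns of V are the eigenvectors.
λ = -4: A - (-4)I = [[-9, 9], [-12, 12]]. Row 1 gives (-9)·v1 + 9·v2 = 0, so take v_1 = [1, 1]^T.
λ = -1: A - (-1)I = [[-12, 9], [-12, 9]]. Row 1 gives (-12)·v1 + 9·v2 = 0, so take v_2 = [3, 4]^T.
V = [v_1 v_2] = [[1, 3], [1, 4]] has det V = 1, so V^{-1} = adj(V)/det V = [[4, -3], [-1, 1]].
Modal coordinates z(0) = V^{-1} x(0): 4·3 + (-3)·0 = 12; (-1)·3 + 1·0 = -3; so z(0) = [12, -3]^T.
x_1(t) = Σ_i (v_i)_1 · z_i(0) · e^{λ_i t} (row 1 of V times the modal terms).
x_1(1.2) = 1·12·e^{-4·1.2} + 3·(-3)·e^{-1·1.2} = 12·0.008230 + (-9)·0.301194 = -2.6120.

-2.6120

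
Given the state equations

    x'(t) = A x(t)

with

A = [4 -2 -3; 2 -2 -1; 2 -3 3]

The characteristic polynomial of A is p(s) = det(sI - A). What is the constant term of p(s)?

Expand det(sI - A) for the 3×3 matrix.
p(s) = s^3 - 5s^2 + 5s + 14.
(Check: constant term = det(-A) = (-1)^3 det A = 14; coefficient of s^2 = -tr A = -5.)
The constant term is 14.

14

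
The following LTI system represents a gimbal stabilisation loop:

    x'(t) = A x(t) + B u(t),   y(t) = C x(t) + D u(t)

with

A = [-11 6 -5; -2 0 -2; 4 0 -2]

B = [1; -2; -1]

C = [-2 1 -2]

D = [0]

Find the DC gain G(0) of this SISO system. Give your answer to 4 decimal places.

G(0) = C(-A)^{-1}B + D = -C A^{-1} B + D.
det A = -72, so A^{-1} = (1/-72)·adj(A) = [[0, -1/6, 1/6], [1/6, -7/12, 1/6], [0, -1/3, -1/6]]
A^{-1} B = [1/6, 7/6, 5/6]^T
C A^{-1} B = -5/6
G(0) = D - C A^{-1} B = 0 - (-5/6) = 5/6 ≈ 0.8333

0.8333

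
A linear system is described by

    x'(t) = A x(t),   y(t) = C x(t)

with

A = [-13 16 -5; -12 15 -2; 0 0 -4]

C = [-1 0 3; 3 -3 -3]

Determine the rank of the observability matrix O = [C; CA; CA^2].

CA = [[13, -16, -7], [-3, 3, 3]]
CA^2 = [[23, -32, -5], [3, -3, -3]]
Observability matrix O = [C; CA; CA^2] = [[-1, 0, 3], [3, -3, -3], [13, -16, -7], [-3, 3, 3], [23, -32, -5], [3, -3, -3]]
The columns c1, c2, c3 of O are linearly dependent: 3·c1 + 2·c2 + c3 = 0 (check each entry), so rank(O) ≤ 2.
The 2×2 minor from rows 1, 2, columns 1, 2 is (-1)·(-3) - 0·3 = 3 - 0 = 3 ≠ 0, so rank(O) = 2.
rank(O) = 2 < n = 3, so the pair (A, C) is not completely observable.

2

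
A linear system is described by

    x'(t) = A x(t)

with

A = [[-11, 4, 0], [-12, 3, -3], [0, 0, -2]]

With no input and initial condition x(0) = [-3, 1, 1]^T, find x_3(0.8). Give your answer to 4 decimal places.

det(sI - A) = s^3 - (tr A)s^2 + (M11 + M22 + M33)s - det A, where Mii is the 2×2 principal minor of A obtained by deleting row i and column i.
tr A = (-11) + 3 + (-2) = -10; M11 = 3·(-2) - (-3)·0 = -6 - 0 = -6; M22 = (-11)·(-2) - 0·0 = 22 - 0 = 22; M33 = (-11)·3 - 4·(-12) = -33 - (-48) = 15; sum of minors = 31.
det A = (-11)·(3·(-2) - (-3)·0) - 4·((-12)·(-2) - (-3)·0) + 0·((-12)·0 - 3·0) = (-11)·(-6) - 4·24 + 0·0 = -30.
So p(s) = det(sI - A) = s^3 + 10s^2 + 31s + 30.
Rational-root test: any integer root divides 30. Testing small divisors, s = -2 works: p(-2) = -8 + 40 + (-62) + 30 = 0, so (s + 2) is a factor.
Dividing, p(s) = (s + 2)(s^2 + 8s + 15).
Factor s^2 + 8s + 15: two numbers with sum -8 and product 15 are -3 and -5, so s^2 + 8s + 15 = (s + 3)(s + 5).
Hence p(s) = (s + 2) (s + 3) (s + 5), with roots -5, -3, -2.
The eigenvalues -5, -3, -2 are distinct and real, so A is diagonalisable and x(t) = e^{At} x(0) = V diag(e^{λ_i t}) V^{-1} x(0), where the columns of V are the eigenvectors.
λ = -5: A - (-5)I = [[-6, 4, 0], [-12, 8, -3], [0, 0, 3]]. v must be orthogonal to every row; (row 1) × (row 2) = [-12, -18, 0], so take v_1 = [-2, -3, 0]^T.
λ = -3: A - (-3)I = [[-8, 4, 0], [-12, 6, -3], [0, 0, 1]]. v must be orthogonal to every row; (row 1) × (row 2) = [-12, -24, 0], so take v_2 = [1, 2, 0]^T.
λ = -2: A - (-2)I = [[-9, 4, 0], [-12, 5, -3], [0, 0, 0]]. v must be orthogonal to every row; (row 1) × (row 2) = [-12, -27, 3], so take v_3 = [-4, -9, 1]^T.
V = [v_1 v_2 v_3] = [[-2, 1, -4], [-3, 2, -9], [0, 0, 1]] has det V = -1, so V^{-1} = adj(V)/det V = [[-2, 1, 1], [-3, 2, 6], [0, 0, 1]].
Modal coordinates z(0) = V^{-1} x(0): (-2)·(-3) + 1·1 + 1·1 = 8; (-3)·(-3) + 2·1 + 6·1 = 17; 0·(-3) + 0·1 + 1·1 = 1; so z(0) = [8, 17, 1]^T.
x_3(t) = Σ_i (v_i)_3 · z_i(0) · e^{λ_i t} (row 3 of V times the modal terms).
x_3(0.8) = 0·8·e^{-5·0.8} + 0·17·e^{-3·0.8} + 1·1·e^{-2·0.8} = 0·0.018316 + 0·0.090718 + 1·0.201897 = 0.2019.

0.2019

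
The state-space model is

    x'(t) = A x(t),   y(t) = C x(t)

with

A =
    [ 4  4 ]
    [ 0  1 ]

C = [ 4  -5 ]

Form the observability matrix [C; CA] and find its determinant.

CA = [[16, 11]]
Observability matrix O = [C; CA] = [[4, -5], [16, 11]]
det(O) = 4·11 - (-5)·16 = 44 - (-80) = 124
Since det(O) ≠ 0, rank(O) = 2 and the system is completely observable.

124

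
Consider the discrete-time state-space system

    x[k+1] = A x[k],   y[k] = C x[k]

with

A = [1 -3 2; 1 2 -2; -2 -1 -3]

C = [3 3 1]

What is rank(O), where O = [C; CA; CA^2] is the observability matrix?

3

CA = [[4, -4, -3]]
CA^2 = [[6, -17, 25]]
Observability matrix O = [C; CA; CA^2] = [[3, 3, 1], [4, -4, -3], [6, -17, 25]]
det(O) = 3·((-4)·25 - (-3)·(-17)) - 3·(4·25 - (-3)·6) + 1·(4·(-17) - (-4)·6) = 3·(-151) - 3·118 + 1·(-44) = -851 ≠ 0, so rank(O) = 3.
rank(O) = 3 = n, so the pair (A, C) is completely observable.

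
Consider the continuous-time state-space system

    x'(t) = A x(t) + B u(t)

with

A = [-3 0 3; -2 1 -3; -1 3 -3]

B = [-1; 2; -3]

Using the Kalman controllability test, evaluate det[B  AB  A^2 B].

3907

AB = [[-6], [13], [16]]
A^2B = [[66], [-23], [-3]]
Controllability matrix C = [B  AB  A^2B] = [[-1, -6, 66], [2, 13, -23], [-3, 16, -3]]
Expanding along the first row, det(C) = (-1)·(13·(-3) - (-23)·16) - (-6)·(2·(-3) - (-23)·(-3)) + 66·(2·16 - 13·(-3)) = (-1)·329 - (-6)·(-75) + 66·71 = 3907
Since det(C) ≠ 0, rank(C) = 3 and the system is completely controllable.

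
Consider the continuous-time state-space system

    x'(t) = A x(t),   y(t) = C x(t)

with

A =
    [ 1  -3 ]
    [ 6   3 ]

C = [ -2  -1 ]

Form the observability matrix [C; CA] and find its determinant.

-14

CA = [[-8, 3]]
Observability matrix O = [C; CA] = [[-2, -1], [-8, 3]]
det(O) = (-2)·3 - (-1)·(-8) = -6 - 8 = -14
Since det(O) ≠ 0, rank(O) = 2 and the system is completely observable.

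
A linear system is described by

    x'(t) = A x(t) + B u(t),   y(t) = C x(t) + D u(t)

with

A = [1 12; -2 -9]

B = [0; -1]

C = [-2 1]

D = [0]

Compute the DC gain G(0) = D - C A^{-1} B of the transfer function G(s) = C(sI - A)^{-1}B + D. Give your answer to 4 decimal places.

1.6667

G(0) = C(-A)^{-1}B + D = -C A^{-1} B + D.
det A = 15, so A^{-1} = (1/15)·adj(A) = [[-3/5, -4/5], [2/15, 1/15]]
A^{-1} B = [4/5, -1/15]^T
C A^{-1} B = -5/3
G(0) = D - C A^{-1} B = 0 - (-5/3) = 5/3 ≈ 1.6667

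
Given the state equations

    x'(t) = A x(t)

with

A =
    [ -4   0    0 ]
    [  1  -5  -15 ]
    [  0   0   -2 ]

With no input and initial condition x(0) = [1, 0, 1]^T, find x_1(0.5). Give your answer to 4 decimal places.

0.1353

det(sI - A) = s^3 - (tr A)s^2 + (M11 + M22 + M33)s - det A, where Mii is the 2×2 principal minor of A obtained by deleting row i and column i.
tr A = (-4) + (-5) + (-2) = -11; M11 = (-5)·(-2) - (-15)·0 = 10 - 0 = 10; M22 = (-4)·(-2) - 0·0 = 8 - 0 = 8; M33 = (-4)·(-5) - 0·1 = 20 - 0 = 20; sum of minors = 38.
det A = (-4)·((-5)·(-2) - (-15)·0) - 0·(1·(-2) - (-15)·0) + 0·(1·0 - (-5)·0) = (-4)·10 - 0·(-2) + 0·0 = -40.
So p(s) = det(sI - A) = s^3 + 11s^2 + 38s + 40.
Rational-root test: any integer root divides 40. Testing small divisors, s = -2 works: p(-2) = -8 + 44 + (-76) + 40 = 0, so (s + 2) is a factor.
Dividing, p(s) = (s + 2)(s^2 + 9s + 20).
Factor s^2 + 9s + 20: two numbers with sum -9 and product 20 are -4 and -5, so s^2 + 9s + 20 = (s + 4)(s + 5).
Hence p(s) = (s + 2) (s + 4) (s + 5), with roots -5, -4, -2.
The eigenvalues -5, -4, -2 are distinct and real, so A is diagonalisable and x(t) = e^{At} x(0) = V diag(e^{λ_i t}) V^{-1} x(0), where the columns of V are the eigenvectors.
λ = -5: A - (-5)I = [[1, 0, 0], [1, 0, -15], [0, 0, 3]]. v must be orthogonal to every row; (row 1) × (row 2) = [0, 15, 0], so take v_1 = [0, 1, 0]^T.
λ = -4: A - (-4)I = [[0, 0, 0], [1, -1, -15], [0, 0, 2]]. v must be orthogonal to every row; (row 2) × (row 3) = [-2, -2, 0], so take v_2 = [1, 1, 0]^T.
λ = -2: A - (-2)I = [[-2, 0, 0], [1, -3, -15], [0, 0, 0]]. v must be orthogonal to every row; (row 1) × (row 2) = [0, -30, 6], so take v_3 = [0, -5, 1]^T.
V = [v_1 v_2 v_3] = [[0, 1, 0], [1, 1, -5], [0, 0, 1]] has det V = -1, so V^{-1} = adj(V)/det V = [[-1, 1, 5], [1, 0, 0], [0, 0, 1]].
Modal coordinates z(0) = V^{-1} x(0): (-1)·1 + 1·0 + 5·1 = 4; 1·1 + 0·0 + 0·1 = 1; 0·1 + 0·0 + 1·1 = 1; so z(0) = [4, 1, 1]^T.
x_1(t) = Σ_i (v_i)_1 · z_i(0) · e^{λ_i t} (row 1 of V times the modal terms).
x_1(0.5) = 0·4·e^{-5·0.5} + 1·1·e^{-4·0.5} + 0·1·e^{-2·0.5} = 0·0.082085 + 1·0.135335 + 0·0.367879 = 0.1353.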